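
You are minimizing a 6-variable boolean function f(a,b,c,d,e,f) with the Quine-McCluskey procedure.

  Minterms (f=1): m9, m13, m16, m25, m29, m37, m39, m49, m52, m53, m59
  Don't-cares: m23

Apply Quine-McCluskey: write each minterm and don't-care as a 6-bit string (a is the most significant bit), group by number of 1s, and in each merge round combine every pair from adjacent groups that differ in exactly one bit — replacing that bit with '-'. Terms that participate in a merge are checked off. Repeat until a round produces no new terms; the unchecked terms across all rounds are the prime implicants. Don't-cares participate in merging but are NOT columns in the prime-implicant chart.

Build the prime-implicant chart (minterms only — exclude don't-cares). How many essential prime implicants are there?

size-2^0 implicants → 001001(✓)  001101(✓)  010000  010111  011001(✓)  011101(✓)  100101(✓)  100111(✓)  110001(✓)  110100(✓)  110101(✓)  111011
size-2^1 implicants → 0-1001(✓)  0-1101(✓)  001-01(✓)  011-01(✓)  1-0101  1001-1  110-01  11010-
size-2^2 implicants → 0-1-01
Unchecked terms (primes): 0-1-01, 010000, 010111, 1-0101, 1001-1, 110-01, 11010-, 111011
Minterm coverage:
  m9 ⊆ 0-1-01 [E]
  m13 ⊆ 0-1-01 [E]
  m16 ⊆ 010000 [E]
  m25 ⊆ 0-1-01 [E]
  m29 ⊆ 0-1-01 [E]
  m37 ⊆ 1-0101,1001-1
  m39 ⊆ 1001-1 [E]
  m49 ⊆ 110-01 [E]
  m52 ⊆ 11010- [E]
  m53 ⊆ 1-0101,110-01,11010-
  m59 ⊆ 111011 [E]
E = {0-1-01, 010000, 1001-1, 110-01, 11010-, 111011}

6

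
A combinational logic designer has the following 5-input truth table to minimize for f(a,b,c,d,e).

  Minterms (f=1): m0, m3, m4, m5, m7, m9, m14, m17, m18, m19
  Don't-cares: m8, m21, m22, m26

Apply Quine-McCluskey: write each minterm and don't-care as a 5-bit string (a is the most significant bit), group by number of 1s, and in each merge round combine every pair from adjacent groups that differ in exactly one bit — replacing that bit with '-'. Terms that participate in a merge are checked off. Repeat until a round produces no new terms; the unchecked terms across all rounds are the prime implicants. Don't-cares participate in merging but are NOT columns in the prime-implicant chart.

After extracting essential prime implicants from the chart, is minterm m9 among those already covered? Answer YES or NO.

size-2^0 implicants → 00000(✓)  00011(✓)  00100(✓)  00101(✓)  00111(✓)  01000(✓)  01001(✓)  01110  10001(✓)  10010(✓)  10011(✓)  10101(✓)  10110(✓)  11010(✓)
size-2^1 implicants → -0011  -0101  0-000  00-00  00-11  001-1  0010-  0100-  1-010  10-01  10-10  100-1  1001-
Unchecked terms (primes): -0011, -0101, 0-000, 00-00, 00-11, 001-1, 0010-, 0100-, 01110, 1-010, 10-01, 10-10, 100-1, 1001-
Minterm coverage:
  m0 ⊆ 0-000,00-00
  m3 ⊆ -0011,00-11
  m4 ⊆ 00-00,0010-
  m5 ⊆ -0101,001-1,0010-
  m7 ⊆ 00-11,001-1
  m9 ⊆ 0100- [E]
  m14 ⊆ 01110 [E]
  m17 ⊆ 10-01,100-1
  m18 ⊆ 1-010,10-10,1001-
  m19 ⊆ -0011,100-1,1001-
E = {0100-, 01110}

YES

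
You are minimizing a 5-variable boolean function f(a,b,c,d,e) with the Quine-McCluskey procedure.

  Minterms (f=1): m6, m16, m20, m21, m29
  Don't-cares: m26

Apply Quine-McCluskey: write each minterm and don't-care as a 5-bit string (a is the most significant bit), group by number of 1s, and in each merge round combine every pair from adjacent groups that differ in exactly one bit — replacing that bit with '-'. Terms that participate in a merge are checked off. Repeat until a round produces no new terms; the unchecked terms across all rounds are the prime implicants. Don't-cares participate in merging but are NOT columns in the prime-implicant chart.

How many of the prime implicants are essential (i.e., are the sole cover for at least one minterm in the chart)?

Round 0: 00110 10000✓ 10100✓ 10101✓ 11010 11101✓
Round 1: 1-101 10-00 1010-
PIs = {00110, 1-101, 10-00, 1010-, 11010}
Coverage chart:
  m6: 00110 ←essential
  m16: 10-00 ←essential
  m20: 10-00,1010-
  m21: 1-101,1010-
  m29: 1-101 ←essential
Essential: 00110, 1-101, 10-00

3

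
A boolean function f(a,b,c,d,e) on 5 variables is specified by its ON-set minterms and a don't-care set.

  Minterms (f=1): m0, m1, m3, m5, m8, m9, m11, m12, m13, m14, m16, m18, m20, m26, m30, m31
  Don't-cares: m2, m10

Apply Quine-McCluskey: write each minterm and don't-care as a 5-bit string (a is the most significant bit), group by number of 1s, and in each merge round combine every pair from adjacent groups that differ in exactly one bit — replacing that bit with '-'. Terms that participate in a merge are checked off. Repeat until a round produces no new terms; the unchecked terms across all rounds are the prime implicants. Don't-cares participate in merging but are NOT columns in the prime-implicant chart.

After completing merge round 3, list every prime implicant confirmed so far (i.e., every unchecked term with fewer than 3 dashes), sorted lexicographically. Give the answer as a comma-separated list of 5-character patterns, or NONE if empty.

size-2^0 implicants → 00000(✓)  00001(✓)  00010(✓)  00011(✓)  00101(✓)  01000(✓)  01001(✓)  01010(✓)  01011(✓)  01100(✓)  01101(✓)  01110(✓)  10000(✓)  10010(✓)  10100(✓)  11010(✓)  11110(✓)  11111(✓)
size-2^1 implicants → -0000(✓)  -0010(✓)  -1010(✓)  -1110(✓)  0-000(✓)  0-001(✓)  0-010(✓)  0-011(✓)  0-101(✓)  00-01(✓)  000-0(✓)  000-1(✓)  0000-(✓)  0001-(✓)  01-00(✓)  01-01(✓)  01-10(✓)  010-0(✓)  010-1(✓)  0100-(✓)  0101-(✓)  011-0(✓)  0110-(✓)  1-010(✓)  10-00  100-0(✓)  11-10(✓)  1111-
size-2^2 implicants → --010  -00-0  -1-10  0--01  0-0-0(✓)  0-0-1(✓)  0-00-(✓)  0-01-(✓)  000--(✓)  01--0  01-0-  010--(✓)
size-2^3 implicants → 0-0--
Unchecked terms (primes): --010, -00-0, -1-10, 0--01, 0-0--, 01--0, 01-0-, 10-00, 1111-

--010, -00-0, -1-10, 0--01, 01--0, 01-0-, 10-00, 1111-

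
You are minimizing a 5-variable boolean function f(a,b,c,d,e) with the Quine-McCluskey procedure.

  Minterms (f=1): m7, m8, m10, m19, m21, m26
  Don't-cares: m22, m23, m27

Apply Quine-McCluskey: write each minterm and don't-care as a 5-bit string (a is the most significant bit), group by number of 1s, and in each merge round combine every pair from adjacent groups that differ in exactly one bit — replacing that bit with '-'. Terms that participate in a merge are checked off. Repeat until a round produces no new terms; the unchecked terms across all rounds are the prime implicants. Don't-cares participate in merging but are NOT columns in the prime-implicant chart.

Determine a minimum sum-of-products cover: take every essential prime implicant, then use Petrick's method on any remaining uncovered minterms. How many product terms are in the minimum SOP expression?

size-2^0 implicants → 00111(✓)  01000(✓)  01010(✓)  10011(✓)  10101(✓)  10110(✓)  10111(✓)  11010(✓)  11011(✓)
size-2^1 implicants → -0111  -1010  010-0  1-011  10-11  101-1  1011-  1101-
Unchecked terms (primes): -0111, -1010, 010-0, 1-011, 10-11, 101-1, 1011-, 1101-
Minterm coverage:
  m7 ⊆ -0111 [E]
  m8 ⊆ 010-0 [E]
  m10 ⊆ -1010,010-0
  m19 ⊆ 1-011,10-11
  m21 ⊆ 101-1 [E]
  m26 ⊆ -1010,1101-
E = {-0111, 010-0, 101-1}
Petrick residual → -1010, 1-011
Cover = b'cde + bc'de' + a'bc'e' + ac'de + ab'ce  |cover|=5

5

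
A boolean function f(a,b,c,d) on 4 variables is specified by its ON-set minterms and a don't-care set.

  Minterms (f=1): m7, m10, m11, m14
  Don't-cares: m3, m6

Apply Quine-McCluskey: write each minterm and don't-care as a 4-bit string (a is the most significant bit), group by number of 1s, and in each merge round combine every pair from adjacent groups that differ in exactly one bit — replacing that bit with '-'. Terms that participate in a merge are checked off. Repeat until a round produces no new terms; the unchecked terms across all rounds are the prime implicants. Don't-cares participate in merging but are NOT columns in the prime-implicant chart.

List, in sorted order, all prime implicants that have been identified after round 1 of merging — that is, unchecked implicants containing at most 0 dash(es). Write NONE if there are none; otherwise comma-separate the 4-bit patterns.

Round 0: 0011✓ 0110✓ 0111✓ 1010✓ 1011✓ 1110✓
Round 1: -011 -110 0-11 011- 1-10 101-
PIs = {-011, -110, 0-11, 011-, 1-10, 101-}

NONE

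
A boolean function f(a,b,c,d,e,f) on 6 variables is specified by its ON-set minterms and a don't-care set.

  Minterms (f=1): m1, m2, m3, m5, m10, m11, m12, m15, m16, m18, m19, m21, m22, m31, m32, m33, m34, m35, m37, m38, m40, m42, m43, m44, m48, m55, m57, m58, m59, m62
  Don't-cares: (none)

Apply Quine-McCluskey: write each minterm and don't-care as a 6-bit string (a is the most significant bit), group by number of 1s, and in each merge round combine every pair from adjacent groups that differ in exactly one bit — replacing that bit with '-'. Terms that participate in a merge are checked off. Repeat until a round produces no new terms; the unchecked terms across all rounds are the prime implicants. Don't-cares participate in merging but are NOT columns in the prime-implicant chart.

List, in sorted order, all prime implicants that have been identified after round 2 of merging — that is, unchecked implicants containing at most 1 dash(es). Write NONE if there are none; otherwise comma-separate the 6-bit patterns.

-01100, -10000, 0-0101, 0-1111, 001-11, 010-10, 0100-0, 1-0000, 100-10, 101-00, 110111, 111-10, 1110-1

size-2^0 implicants → 000001(✓)  000010(✓)  000011(✓)  000101(✓)  001010(✓)  001011(✓)  001100(✓)  001111(✓)  010000(✓)  010010(✓)  010011(✓)  010101(✓)  010110(✓)  011111(✓)  100000(✓)  100001(✓)  100010(✓)  100011(✓)  100101(✓)  100110(✓)  101000(✓)  101010(✓)  101011(✓)  101100(✓)  110000(✓)  110111  111001(✓)  111010(✓)  111011(✓)  111110(✓)
size-2^1 implicants → -00001(✓)  -00010(✓)  -00011(✓)  -00101(✓)  -01010(✓)  -01011(✓)  -01100  -10000  0-0010(✓)  0-0011(✓)  0-0101  0-1111  00-010(✓)  00-011(✓)  000-01(✓)  0000-1(✓)  00001-(✓)  001-11  00101-(✓)  010-10  0100-0  01001-(✓)  1-0000  1-1010(✓)  1-1011(✓)  10-000(✓)  10-010(✓)  10-011(✓)  100-01(✓)  100-10  1000-0(✓)  1000-1(✓)  10000-(✓)  10001-(✓)  101-00  1010-0(✓)  10101-(✓)  111-10  1110-1  11101-(✓)
size-2^2 implicants → -0-010(✓)  -0-011(✓)  -00-01  -000-1  -0001-(✓)  -0101-(✓)  0-001-  00-01-(✓)  1-101-  10-0-0  10-01-(✓)  1000--
size-2^3 implicants → -0-01-
Unchecked terms (primes): -0-01-, -00-01, -000-1, -01100, -10000, 0-001-, 0-0101, 0-1111, 001-11, 010-10, 0100-0, 1-0000, 1-101-, 10-0-0, 100-10, 1000--, 101-00, 110111, 111-10, 1110-1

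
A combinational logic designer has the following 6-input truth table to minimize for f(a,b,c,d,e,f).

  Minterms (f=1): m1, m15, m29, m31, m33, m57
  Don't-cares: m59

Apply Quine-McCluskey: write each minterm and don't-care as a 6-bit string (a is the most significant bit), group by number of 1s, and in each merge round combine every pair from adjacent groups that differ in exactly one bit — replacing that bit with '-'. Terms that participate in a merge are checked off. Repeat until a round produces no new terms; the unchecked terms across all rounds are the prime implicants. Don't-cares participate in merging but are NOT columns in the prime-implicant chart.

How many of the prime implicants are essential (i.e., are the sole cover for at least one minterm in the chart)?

4

[col 0] 000001*, 001111*, 011101*, 011111*, 100001*, 111001*, 111011*
[col 1] -00001, 0-1111, 0111-1, 1110-1
Prime implicants: -00001, 0-1111, 0111-1, 1110-1
PI chart (minterm → PIs covering it):
  1 | -00001  (sole → essential)
  15 | 0-1111  (sole → essential)
  29 | 0111-1  (sole → essential)
  31 | 0-1111,0111-1
  33 | -00001  (sole → essential)
  57 | 1110-1  (sole → essential)
Essential prime implicants: -00001, 0-1111, 0111-1, 1110-1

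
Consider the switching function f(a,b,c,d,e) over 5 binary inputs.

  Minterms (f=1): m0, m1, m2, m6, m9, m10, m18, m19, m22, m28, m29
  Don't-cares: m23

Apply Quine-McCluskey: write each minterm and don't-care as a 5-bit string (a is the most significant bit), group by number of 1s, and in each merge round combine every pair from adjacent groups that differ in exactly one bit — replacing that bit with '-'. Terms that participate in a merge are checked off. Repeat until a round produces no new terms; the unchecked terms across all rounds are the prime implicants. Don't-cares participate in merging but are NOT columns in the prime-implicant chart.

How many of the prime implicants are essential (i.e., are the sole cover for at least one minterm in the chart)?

5

[col 0] 00000*, 00001*, 00010*, 00110*, 01001*, 01010*, 10010*, 10011*, 10110*, 10111*, 11100*, 11101*
[col 1] -0010*, -0110*, 0-001, 0-010, 00-10*, 000-0, 0000-, 10-10*, 10-11*, 1001-*, 1011-*, 1110-
[col 2] -0-10, 10-1-
Prime implicants: -0-10, 0-001, 0-010, 000-0, 0000-, 10-1-, 1110-
PI chart (minterm → PIs covering it):
  0 | 000-0,0000-
  1 | 0-001,0000-
  2 | -0-10,0-010,000-0
  6 | -0-10  (sole → essential)
  9 | 0-001  (sole → essential)
  10 | 0-010  (sole → essential)
  18 | -0-10,10-1-
  19 | 10-1-  (sole → essential)
  22 | -0-10,10-1-
  28 | 1110-  (sole → essential)
  29 | 1110-  (sole → essential)
Essential prime implicants: -0-10, 0-001, 0-010, 10-1-, 1110-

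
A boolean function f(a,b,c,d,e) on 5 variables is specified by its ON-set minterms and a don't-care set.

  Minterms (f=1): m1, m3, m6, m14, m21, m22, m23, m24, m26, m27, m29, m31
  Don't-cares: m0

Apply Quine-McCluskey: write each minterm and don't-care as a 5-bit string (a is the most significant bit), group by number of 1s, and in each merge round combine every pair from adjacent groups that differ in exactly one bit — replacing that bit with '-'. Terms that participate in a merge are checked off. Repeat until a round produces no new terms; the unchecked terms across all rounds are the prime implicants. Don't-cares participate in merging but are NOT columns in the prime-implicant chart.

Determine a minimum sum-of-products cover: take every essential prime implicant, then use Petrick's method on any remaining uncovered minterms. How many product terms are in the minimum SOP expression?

Round 0: 00000✓ 00001✓ 00011✓ 00110✓ 01110✓ 10101✓ 10110✓ 10111✓ 11000✓ 11010✓ 11011✓ 11101✓ 11111✓
Round 1: -0110 0-110 000-1 0000- 1-101✓ 1-111✓ 101-1✓ 1011- 11-11 110-0 1101- 111-1✓
Round 2: 1-1-1
PIs = {-0110, 0-110, 000-1, 0000-, 1-1-1, 1011-, 11-11, 110-0, 1101-}
Coverage chart:
  m1: 000-1,0000-
  m3: 000-1 ←essential
  m6: -0110,0-110
  m14: 0-110 ←essential
  m21: 1-1-1 ←essential
  m22: -0110,1011-
  m23: 1-1-1,1011-
  m24: 110-0 ←essential
  m26: 110-0,1101-
  m27: 11-11,1101-
  m29: 1-1-1 ←essential
  m31: 1-1-1,11-11
Essential: 0-110, 000-1, 1-1-1, 110-0
Petrick residual → -0110, 11-11
Min cover (6 terms): b'cde' + a'cde' + a'b'c'e + ace + abde + abc'e'

6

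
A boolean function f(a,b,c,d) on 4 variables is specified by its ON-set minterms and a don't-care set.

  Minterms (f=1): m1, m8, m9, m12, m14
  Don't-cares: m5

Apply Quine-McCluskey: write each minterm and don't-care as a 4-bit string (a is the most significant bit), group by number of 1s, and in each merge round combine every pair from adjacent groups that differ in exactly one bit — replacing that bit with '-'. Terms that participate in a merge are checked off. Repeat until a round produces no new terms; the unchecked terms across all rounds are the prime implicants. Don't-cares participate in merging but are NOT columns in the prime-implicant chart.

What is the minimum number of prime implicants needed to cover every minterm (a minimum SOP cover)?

[col 0] 0001*, 0101*, 1000*, 1001*, 1100*, 1110*
[col 1] -001, 0-01, 1-00, 100-, 11-0
Prime implicants: -001, 0-01, 1-00, 100-, 11-0
PI chart (minterm → PIs covering it):
  1 | -001,0-01
  8 | 1-00,100-
  9 | -001,100-
  12 | 1-00,11-0
  14 | 11-0  (sole → essential)
Essential prime implicants: 11-0
Petrick residual → -001, 1-00
Minimum SOP uses 3 PIs: b'c'd + ac'd' + abd'

3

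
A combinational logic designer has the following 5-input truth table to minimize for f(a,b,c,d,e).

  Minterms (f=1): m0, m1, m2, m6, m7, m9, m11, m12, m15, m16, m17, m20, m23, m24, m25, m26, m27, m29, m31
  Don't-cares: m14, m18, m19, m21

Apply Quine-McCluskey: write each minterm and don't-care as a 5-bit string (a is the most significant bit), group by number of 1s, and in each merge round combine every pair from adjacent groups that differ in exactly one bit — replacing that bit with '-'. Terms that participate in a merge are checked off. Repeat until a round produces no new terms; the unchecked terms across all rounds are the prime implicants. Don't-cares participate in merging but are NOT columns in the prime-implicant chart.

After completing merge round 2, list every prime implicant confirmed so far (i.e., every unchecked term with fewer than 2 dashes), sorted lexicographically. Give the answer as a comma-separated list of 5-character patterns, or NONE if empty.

Round 0: 00000✓ 00001✓ 00010✓ 00110✓ 00111✓ 01001✓ 01011✓ 01100✓ 01110✓ 01111✓ 10000✓ 10001✓ 10010✓ 10011✓ 10100✓ 10101✓ 10111✓ 11000✓ 11001✓ 11010✓ 11011✓ 11101✓ 11111✓
Round 1: -0000✓ -0001✓ -0010✓ -0111✓ -1001✓ -1011✓ -1111✓ 0-001✓ 0-110✓ 0-111✓ 00-10 000-0✓ 0000-✓ 0011-✓ 01-11✓ 010-1✓ 011-0 0111-✓ 1-000✓ 1-001✓ 1-010✓ 1-011✓ 1-101✓ 1-111✓ 10-00✓ 10-01✓ 10-11✓ 100-0✓ 100-1✓ 1000-✓ 1001-✓ 101-1✓ 1010-✓ 11-01✓ 11-11✓ 110-0✓ 110-1✓ 1100-✓ 1101-✓ 111-1✓
Round 2: --001 --111 -00-0 -000- -1-11 -10-1 0-11- 1--01✓ 1--11✓ 1-0-0✓ 1-0-1✓ 1-00-✓ 1-01-✓ 1-1-1✓ 10--1✓ 10-0- 100--✓ 11--1✓ 110--✓
Round 3: 1---1 1-0--
PIs = {--001, --111, -00-0, -000-, -1-11, -10-1, 0-11-, 00-10, 011-0, 1---1, 1-0--, 10-0-}

00-10, 011-0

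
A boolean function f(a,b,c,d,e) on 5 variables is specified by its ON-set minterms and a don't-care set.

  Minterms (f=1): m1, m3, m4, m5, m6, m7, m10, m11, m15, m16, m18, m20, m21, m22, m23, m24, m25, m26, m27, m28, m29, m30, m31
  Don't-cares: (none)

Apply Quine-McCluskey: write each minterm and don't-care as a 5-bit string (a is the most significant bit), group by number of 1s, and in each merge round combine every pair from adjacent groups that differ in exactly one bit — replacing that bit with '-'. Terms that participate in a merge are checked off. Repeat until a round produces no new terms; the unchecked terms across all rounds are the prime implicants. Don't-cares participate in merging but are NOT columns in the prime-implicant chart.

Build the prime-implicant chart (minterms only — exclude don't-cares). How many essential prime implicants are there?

size-2^0 implicants → 00001(✓)  00011(✓)  00100(✓)  00101(✓)  00110(✓)  00111(✓)  01010(✓)  01011(✓)  01111(✓)  10000(✓)  10010(✓)  10100(✓)  10101(✓)  10110(✓)  10111(✓)  11000(✓)  11001(✓)  11010(✓)  11011(✓)  11100(✓)  11101(✓)  11110(✓)  11111(✓)
size-2^1 implicants → -0100(✓)  -0101(✓)  -0110(✓)  -0111(✓)  -1010(✓)  -1011(✓)  -1111(✓)  0-011(✓)  0-111(✓)  00-01(✓)  00-11(✓)  000-1(✓)  001-0(✓)  001-1(✓)  0010-(✓)  0011-(✓)  01-11(✓)  0101-(✓)  1-000(✓)  1-010(✓)  1-100(✓)  1-101(✓)  1-110(✓)  1-111(✓)  10-00(✓)  10-10(✓)  100-0(✓)  101-0(✓)  101-1(✓)  1010-(✓)  1011-(✓)  11-00(✓)  11-01(✓)  11-10(✓)  11-11(✓)  110-0(✓)  110-1(✓)  1100-(✓)  1101-(✓)  111-0(✓)  111-1(✓)  1110-(✓)  1111-(✓)
size-2^2 implicants → --111  -01-0(✓)  -01-1(✓)  -010-(✓)  -011-(✓)  -1-11  -101-  0--11  00--1  001--(✓)  1--00(✓)  1--10(✓)  1-0-0(✓)  1-1-0(✓)  1-1-1(✓)  1-10-(✓)  1-11-(✓)  10--0(✓)  101--(✓)  11--0(✓)  11--1(✓)  11-0-(✓)  11-1-(✓)  110--(✓)  111--(✓)
size-2^3 implicants → -01--  1---0  1-1--  11---
Unchecked terms (primes): --111, -01--, -1-11, -101-, 0--11, 00--1, 1---0, 1-1--, 11---
Minterm coverage:
  m1 ⊆ 00--1 [E]
  m3 ⊆ 0--11,00--1
  m4 ⊆ -01-- [E]
  m5 ⊆ -01--,00--1
  m6 ⊆ -01-- [E]
  m7 ⊆ --111,-01--,0--11,00--1
  m10 ⊆ -101- [E]
  m11 ⊆ -1-11,-101-,0--11
  m15 ⊆ --111,-1-11,0--11
  m16 ⊆ 1---0 [E]
  m18 ⊆ 1---0 [E]
  m20 ⊆ -01--,1---0,1-1--
  m21 ⊆ -01--,1-1--
  m22 ⊆ -01--,1---0,1-1--
  m23 ⊆ --111,-01--,1-1--
  m24 ⊆ 1---0,11---
  m25 ⊆ 11--- [E]
  m26 ⊆ -101-,1---0,11---
  m27 ⊆ -1-11,-101-,11---
  m28 ⊆ 1---0,1-1--,11---
  m29 ⊆ 1-1--,11---
  m30 ⊆ 1---0,1-1--,11---
  m31 ⊆ --111,-1-11,1-1--,11---
E = {-01--, -101-, 00--1, 1---0, 11---}

5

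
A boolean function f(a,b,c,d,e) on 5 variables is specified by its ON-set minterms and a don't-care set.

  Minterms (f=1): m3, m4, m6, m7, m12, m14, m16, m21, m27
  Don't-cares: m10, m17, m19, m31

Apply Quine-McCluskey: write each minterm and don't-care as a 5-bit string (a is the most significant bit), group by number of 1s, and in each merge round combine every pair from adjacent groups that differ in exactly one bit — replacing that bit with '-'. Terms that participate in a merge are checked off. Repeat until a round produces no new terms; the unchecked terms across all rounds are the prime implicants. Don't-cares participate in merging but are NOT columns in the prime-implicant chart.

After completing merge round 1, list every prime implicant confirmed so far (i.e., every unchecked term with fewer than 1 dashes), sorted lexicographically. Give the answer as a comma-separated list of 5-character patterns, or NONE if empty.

[col 0] 00011*, 00100*, 00110*, 00111*, 01010*, 01100*, 01110*, 10000*, 10001*, 10011*, 10101*, 11011*, 11111*
[col 1] -0011, 0-100*, 0-110*, 00-11, 001-0*, 0011-, 01-10, 011-0*, 1-011, 10-01, 100-1, 1000-, 11-11
[col 2] 0-1-0
Prime implicants: -0011, 0-1-0, 00-11, 0011-, 01-10, 1-011, 10-01, 100-1, 1000-, 11-11

NONE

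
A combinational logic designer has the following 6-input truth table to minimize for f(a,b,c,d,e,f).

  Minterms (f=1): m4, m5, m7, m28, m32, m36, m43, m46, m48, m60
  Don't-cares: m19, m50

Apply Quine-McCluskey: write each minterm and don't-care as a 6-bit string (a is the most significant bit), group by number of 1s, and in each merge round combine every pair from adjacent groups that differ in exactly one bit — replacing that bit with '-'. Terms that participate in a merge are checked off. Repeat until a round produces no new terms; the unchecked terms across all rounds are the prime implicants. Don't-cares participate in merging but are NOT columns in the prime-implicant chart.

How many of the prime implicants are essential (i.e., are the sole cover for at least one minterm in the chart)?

4

[col 0] 000100*, 000101*, 000111*, 010011, 011100*, 100000*, 100100*, 101011, 101110, 110000*, 110010*, 111100*
[col 1] -00100, -11100, 0001-1, 00010-, 1-0000, 100-00, 1100-0
Prime implicants: -00100, -11100, 0001-1, 00010-, 010011, 1-0000, 100-00, 101011, 101110, 1100-0
PI chart (minterm → PIs covering it):
  4 | -00100,00010-
  5 | 0001-1,00010-
  7 | 0001-1  (sole → essential)
  28 | -11100  (sole → essential)
  32 | 1-0000,100-00
  36 | -00100,100-00
  43 | 101011  (sole → essential)
  46 | 101110  (sole → essential)
  48 | 1-0000,1100-0
  60 | -11100  (sole → essential)
Essential prime implicants: -11100, 0001-1, 101011, 101110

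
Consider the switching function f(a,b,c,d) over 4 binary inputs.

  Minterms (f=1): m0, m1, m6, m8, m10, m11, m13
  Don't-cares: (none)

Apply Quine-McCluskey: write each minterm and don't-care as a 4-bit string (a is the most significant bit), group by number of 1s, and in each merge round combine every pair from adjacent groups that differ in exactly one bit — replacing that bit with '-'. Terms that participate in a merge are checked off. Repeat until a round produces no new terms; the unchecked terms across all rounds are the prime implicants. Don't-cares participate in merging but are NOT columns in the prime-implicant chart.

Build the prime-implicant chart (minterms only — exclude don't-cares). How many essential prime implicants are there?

Round 0: 0000✓ 0001✓ 0110 1000✓ 1010✓ 1011✓ 1101
Round 1: -000 000- 10-0 101-
PIs = {-000, 000-, 0110, 10-0, 101-, 1101}
Coverage chart:
  m0: -000,000-
  m1: 000- ←essential
  m6: 0110 ←essential
  m8: -000,10-0
  m10: 10-0,101-
  m11: 101- ←essential
  m13: 1101 ←essential
Essential: 000-, 0110, 101-, 1101

4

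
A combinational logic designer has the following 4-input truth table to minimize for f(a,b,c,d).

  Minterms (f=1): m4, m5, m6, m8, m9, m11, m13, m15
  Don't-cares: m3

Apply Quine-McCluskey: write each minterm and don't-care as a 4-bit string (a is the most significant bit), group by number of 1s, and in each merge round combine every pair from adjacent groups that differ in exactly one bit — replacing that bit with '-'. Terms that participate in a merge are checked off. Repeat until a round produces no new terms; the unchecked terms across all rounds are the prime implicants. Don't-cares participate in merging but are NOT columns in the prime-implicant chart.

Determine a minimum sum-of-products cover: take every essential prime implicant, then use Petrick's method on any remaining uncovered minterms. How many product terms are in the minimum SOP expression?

4

size-2^0 implicants → 0011(✓)  0100(✓)  0101(✓)  0110(✓)  1000(✓)  1001(✓)  1011(✓)  1101(✓)  1111(✓)
size-2^1 implicants → -011  -101  01-0  010-  1-01(✓)  1-11(✓)  10-1(✓)  100-  11-1(✓)
size-2^2 implicants → 1--1
Unchecked terms (primes): -011, -101, 01-0, 010-, 1--1, 100-
Minterm coverage:
  m4 ⊆ 01-0,010-
  m5 ⊆ -101,010-
  m6 ⊆ 01-0 [E]
  m8 ⊆ 100- [E]
  m9 ⊆ 1--1,100-
  m11 ⊆ -011,1--1
  m13 ⊆ -101,1--1
  m15 ⊆ 1--1 [E]
E = {01-0, 1--1, 100-}
Petrick residual → -101
Cover = bc'd + a'bd' + ad + ab'c'  |cover|=4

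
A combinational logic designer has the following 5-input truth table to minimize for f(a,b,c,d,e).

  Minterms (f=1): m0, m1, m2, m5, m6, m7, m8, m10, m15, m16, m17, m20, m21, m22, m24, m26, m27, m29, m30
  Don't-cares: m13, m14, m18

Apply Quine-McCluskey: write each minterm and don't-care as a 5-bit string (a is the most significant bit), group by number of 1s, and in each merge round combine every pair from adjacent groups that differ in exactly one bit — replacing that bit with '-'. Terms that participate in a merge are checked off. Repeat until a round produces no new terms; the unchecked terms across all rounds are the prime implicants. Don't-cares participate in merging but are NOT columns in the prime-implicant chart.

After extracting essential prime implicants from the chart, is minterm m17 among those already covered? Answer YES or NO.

Round 0: 00000✓ 00001✓ 00010✓ 00101✓ 00110✓ 00111✓ 01000✓ 01010✓ 01101✓ 01110✓ 01111✓ 10000✓ 10001✓ 10010✓ 10100✓ 10101✓ 10110✓ 11000✓ 11010✓ 11011✓ 11101✓ 11110✓
Round 1: -0000✓ -0001✓ -0010✓ -0101✓ -0110✓ -1000✓ -1010✓ -1101✓ -1110✓ 0-000✓ 0-010✓ 0-101✓ 0-110✓ 0-111✓ 00-01✓ 00-10✓ 000-0✓ 0000-✓ 001-1✓ 0011-✓ 01-10✓ 010-0✓ 011-1✓ 0111-✓ 1-000✓ 1-010✓ 1-101✓ 1-110✓ 10-00✓ 10-01✓ 10-10✓ 100-0✓ 1000-✓ 101-0✓ 1010-✓ 11-10✓ 110-0✓ 1101-
Round 2: --000✓ --010✓ --101 --110✓ -0-01 -0-10✓ -00-0✓ -000- -1-10✓ -10-0✓ 0--10✓ 0-0-0✓ 0-1-1 0-11- 1--10✓ 1-0-0✓ 10--0 10-0-
Round 3: ---10 --0-0
PIs = {---10, --0-0, --101, -0-01, -000-, 0-1-1, 0-11-, 10--0, 10-0-, 1101-}
Coverage chart:
  m0: --0-0,-000-
  m1: -0-01,-000-
  m2: ---10,--0-0
  m5: --101,-0-01,0-1-1
  m6: ---10,0-11-
  m7: 0-1-1,0-11-
  m8: --0-0 ←essential
  m10: ---10,--0-0
  m15: 0-1-1,0-11-
  m16: --0-0,-000-,10--0,10-0-
  m17: -0-01,-000-,10-0-
  m20: 10--0,10-0-
  m21: --101,-0-01,10-0-
  m22: ---10,10--0
  m24: --0-0 ←essential
  m26: ---10,--0-0,1101-
  m27: 1101- ←essential
  m29: --101 ←essential
  m30: ---10 ←essential
Essential: ---10, --0-0, --101, 1101-

NO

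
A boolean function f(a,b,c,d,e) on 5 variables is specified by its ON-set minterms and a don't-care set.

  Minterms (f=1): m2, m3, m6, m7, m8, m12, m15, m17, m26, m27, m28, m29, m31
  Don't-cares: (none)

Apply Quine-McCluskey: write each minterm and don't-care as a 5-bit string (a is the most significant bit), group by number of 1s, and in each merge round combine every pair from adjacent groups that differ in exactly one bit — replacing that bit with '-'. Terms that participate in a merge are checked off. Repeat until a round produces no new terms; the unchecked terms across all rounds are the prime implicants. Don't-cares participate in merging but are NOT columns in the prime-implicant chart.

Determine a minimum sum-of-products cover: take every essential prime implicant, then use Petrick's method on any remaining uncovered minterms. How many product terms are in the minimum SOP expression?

6

size-2^0 implicants → 00010(✓)  00011(✓)  00110(✓)  00111(✓)  01000(✓)  01100(✓)  01111(✓)  10001  11010(✓)  11011(✓)  11100(✓)  11101(✓)  11111(✓)
size-2^1 implicants → -1100  -1111  0-111  00-10(✓)  00-11(✓)  0001-(✓)  0011-(✓)  01-00  11-11  1101-  111-1  1110-
size-2^2 implicants → 00-1-
Unchecked terms (primes): -1100, -1111, 0-111, 00-1-, 01-00, 10001, 11-11, 1101-, 111-1, 1110-
Minterm coverage:
  m2 ⊆ 00-1- [E]
  m3 ⊆ 00-1- [E]
  m6 ⊆ 00-1- [E]
  m7 ⊆ 0-111,00-1-
  m8 ⊆ 01-00 [E]
  m12 ⊆ -1100,01-00
  m15 ⊆ -1111,0-111
  m17 ⊆ 10001 [E]
  m26 ⊆ 1101- [E]
  m27 ⊆ 11-11,1101-
  m28 ⊆ -1100,1110-
  m29 ⊆ 111-1,1110-
  m31 ⊆ -1111,11-11,111-1
E = {00-1-, 01-00, 10001, 1101-}
Petrick residual → -1111, 1110-
Cover = bcde + a'b'd + a'bd'e' + ab'c'd'e + abc'd + abcd'  |cover|=6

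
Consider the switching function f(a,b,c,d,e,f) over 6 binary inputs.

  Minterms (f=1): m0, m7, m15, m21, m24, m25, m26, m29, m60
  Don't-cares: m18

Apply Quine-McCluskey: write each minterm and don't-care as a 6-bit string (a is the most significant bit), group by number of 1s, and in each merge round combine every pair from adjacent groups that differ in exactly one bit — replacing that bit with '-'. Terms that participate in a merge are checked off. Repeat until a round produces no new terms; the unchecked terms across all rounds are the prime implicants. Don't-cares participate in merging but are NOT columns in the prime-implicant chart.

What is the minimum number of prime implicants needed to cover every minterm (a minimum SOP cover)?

6

Round 0: 000000 000111✓ 001111✓ 010010✓ 010101✓ 011000✓ 011001✓ 011010✓ 011101✓ 111100
Round 1: 00-111 01-010 01-101 011-01 0110-0 01100-
PIs = {00-111, 000000, 01-010, 01-101, 011-01, 0110-0, 01100-, 111100}
Coverage chart:
  m0: 000000 ←essential
  m7: 00-111 ←essential
  m15: 00-111 ←essential
  m21: 01-101 ←essential
  m24: 0110-0,01100-
  m25: 011-01,01100-
  m26: 01-010,0110-0
  m29: 01-101,011-01
  m60: 111100 ←essential
Essential: 00-111, 000000, 01-101, 111100
Petrick residual → 01-010, 01100-
Min cover (6 terms): a'b'def + a'b'c'd'e'f' + a'bd'ef' + a'bde'f + a'bcd'e' + abcde'f'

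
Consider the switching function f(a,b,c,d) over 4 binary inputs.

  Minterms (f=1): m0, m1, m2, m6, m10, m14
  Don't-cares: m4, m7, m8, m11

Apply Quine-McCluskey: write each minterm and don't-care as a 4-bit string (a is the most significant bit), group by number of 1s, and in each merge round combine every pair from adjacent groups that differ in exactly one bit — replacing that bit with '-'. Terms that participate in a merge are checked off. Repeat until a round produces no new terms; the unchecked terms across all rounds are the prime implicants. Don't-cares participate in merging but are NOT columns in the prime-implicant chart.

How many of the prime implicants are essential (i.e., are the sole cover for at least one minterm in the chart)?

2

Round 0: 0000✓ 0001✓ 0010✓ 0100✓ 0110✓ 0111✓ 1000✓ 1010✓ 1011✓ 1110✓
Round 1: -000✓ -010✓ -110✓ 0-00✓ 0-10✓ 00-0✓ 000- 01-0✓ 011- 1-10✓ 10-0✓ 101-
Round 2: --10 -0-0 0--0
PIs = {--10, -0-0, 0--0, 000-, 011-, 101-}
Coverage chart:
  m0: -0-0,0--0,000-
  m1: 000- ←essential
  m2: --10,-0-0,0--0
  m6: --10,0--0,011-
  m10: --10,-0-0,101-
  m14: --10 ←essential
Essential: --10, 000-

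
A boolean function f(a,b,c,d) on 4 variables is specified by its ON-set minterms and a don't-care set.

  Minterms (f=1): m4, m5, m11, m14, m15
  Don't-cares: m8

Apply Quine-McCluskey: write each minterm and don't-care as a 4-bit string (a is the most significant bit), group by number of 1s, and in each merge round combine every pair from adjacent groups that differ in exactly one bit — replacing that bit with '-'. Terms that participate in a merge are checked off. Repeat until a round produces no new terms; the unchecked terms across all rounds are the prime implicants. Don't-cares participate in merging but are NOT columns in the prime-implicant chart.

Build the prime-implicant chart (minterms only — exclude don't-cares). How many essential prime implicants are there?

3

Round 0: 0100✓ 0101✓ 1000 1011✓ 1110✓ 1111✓
Round 1: 010- 1-11 111-
PIs = {010-, 1-11, 1000, 111-}
Coverage chart:
  m4: 010- ←essential
  m5: 010- ←essential
  m11: 1-11 ←essential
  m14: 111- ←essential
  m15: 1-11,111-
Essential: 010-, 1-11, 111-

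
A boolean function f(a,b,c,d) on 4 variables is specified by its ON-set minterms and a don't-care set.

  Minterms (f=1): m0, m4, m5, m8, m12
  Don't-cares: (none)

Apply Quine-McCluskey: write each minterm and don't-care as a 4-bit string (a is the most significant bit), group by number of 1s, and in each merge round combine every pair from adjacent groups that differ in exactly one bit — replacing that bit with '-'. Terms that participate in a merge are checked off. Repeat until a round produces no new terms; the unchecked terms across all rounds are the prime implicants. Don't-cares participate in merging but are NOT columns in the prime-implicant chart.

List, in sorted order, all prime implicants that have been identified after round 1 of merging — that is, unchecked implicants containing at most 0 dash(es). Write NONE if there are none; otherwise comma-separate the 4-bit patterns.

size-2^0 implicants → 0000(✓)  0100(✓)  0101(✓)  1000(✓)  1100(✓)
size-2^1 implicants → -000(✓)  -100(✓)  0-00(✓)  010-  1-00(✓)
size-2^2 implicants → --00
Unchecked terms (primes): --00, 010-

NONE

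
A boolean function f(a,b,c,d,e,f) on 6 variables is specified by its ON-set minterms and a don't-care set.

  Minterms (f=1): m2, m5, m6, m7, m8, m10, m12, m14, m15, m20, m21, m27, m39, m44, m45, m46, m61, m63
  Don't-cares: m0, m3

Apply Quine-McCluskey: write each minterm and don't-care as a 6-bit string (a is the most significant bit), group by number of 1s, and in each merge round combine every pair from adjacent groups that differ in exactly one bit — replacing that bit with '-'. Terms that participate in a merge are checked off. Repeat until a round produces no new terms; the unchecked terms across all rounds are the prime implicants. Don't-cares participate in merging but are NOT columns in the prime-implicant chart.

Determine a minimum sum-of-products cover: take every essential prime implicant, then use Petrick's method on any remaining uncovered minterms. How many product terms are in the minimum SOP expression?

[col 0] 000000*, 000010*, 000011*, 000101*, 000110*, 000111*, 001000*, 001010*, 001100*, 001110*, 001111*, 010100*, 010101*, 011011, 100111*, 101100*, 101101*, 101110*, 111101*, 111111*
[col 1] -00111, -01100*, -01110*, 0-0101, 00-000*, 00-010*, 00-110*, 00-111*, 000-10*, 000-11*, 0000-0*, 00001-*, 0001-1, 00011-*, 001-00*, 001-10*, 0010-0*, 0011-0*, 00111-*, 01010-, 1-1101, 1011-0*, 10110-, 1111-1
[col 2] -011-0, 00--10, 00-0-0, 00-11-, 000-1-, 001--0
Prime implicants: -00111, -011-0, 0-0101, 00--10, 00-0-0, 00-11-, 000-1-, 0001-1, 001--0, 01010-, 011011, 1-1101, 10110-, 1111-1
PI chart (minterm → PIs covering it):
  2 | 00--10,00-0-0,000-1-
  5 | 0-0101,0001-1
  6 | 00--10,00-11-,000-1-
  7 | -00111,00-11-,000-1-,0001-1
  8 | 00-0-0,001--0
  10 | 00--10,00-0-0,001--0
  12 | -011-0,001--0
  14 | -011-0,00--10,00-11-,001--0
  15 | 00-11-  (sole → essential)
  20 | 01010-  (sole → essential)
  21 | 0-0101,01010-
  27 | 011011  (sole → essential)
  39 | -00111  (sole → essential)
  44 | -011-0,10110-
  45 | 1-1101,10110-
  46 | -011-0  (sole → essential)
  61 | 1-1101,1111-1
  63 | 1111-1  (sole → essential)
Essential prime implicants: -00111, -011-0, 00-11-, 01010-, 011011, 1111-1
Petrick residual → 0-0101, 00-0-0, 1-1101
Minimum SOP uses 9 PIs: b'c'def + b'cdf' + a'c'de'f + a'b'd'f' + a'b'de + a'bc'de' + a'bcd'ef + acde'f + abcdf

9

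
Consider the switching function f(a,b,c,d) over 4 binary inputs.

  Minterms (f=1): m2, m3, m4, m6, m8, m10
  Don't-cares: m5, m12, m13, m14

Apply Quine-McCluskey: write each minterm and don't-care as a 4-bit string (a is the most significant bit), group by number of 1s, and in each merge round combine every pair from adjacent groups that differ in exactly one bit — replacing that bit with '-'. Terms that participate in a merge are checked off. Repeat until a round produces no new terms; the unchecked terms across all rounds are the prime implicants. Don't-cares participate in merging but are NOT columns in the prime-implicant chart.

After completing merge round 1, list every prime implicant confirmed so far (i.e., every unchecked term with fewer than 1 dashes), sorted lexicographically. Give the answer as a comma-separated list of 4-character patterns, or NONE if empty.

size-2^0 implicants → 0010(✓)  0011(✓)  0100(✓)  0101(✓)  0110(✓)  1000(✓)  1010(✓)  1100(✓)  1101(✓)  1110(✓)
size-2^1 implicants → -010(✓)  -100(✓)  -101(✓)  -110(✓)  0-10(✓)  001-  01-0(✓)  010-(✓)  1-00(✓)  1-10(✓)  10-0(✓)  11-0(✓)  110-(✓)
size-2^2 implicants → --10  -1-0  -10-  1--0
Unchecked terms (primes): --10, -1-0, -10-, 001-, 1--0

NONE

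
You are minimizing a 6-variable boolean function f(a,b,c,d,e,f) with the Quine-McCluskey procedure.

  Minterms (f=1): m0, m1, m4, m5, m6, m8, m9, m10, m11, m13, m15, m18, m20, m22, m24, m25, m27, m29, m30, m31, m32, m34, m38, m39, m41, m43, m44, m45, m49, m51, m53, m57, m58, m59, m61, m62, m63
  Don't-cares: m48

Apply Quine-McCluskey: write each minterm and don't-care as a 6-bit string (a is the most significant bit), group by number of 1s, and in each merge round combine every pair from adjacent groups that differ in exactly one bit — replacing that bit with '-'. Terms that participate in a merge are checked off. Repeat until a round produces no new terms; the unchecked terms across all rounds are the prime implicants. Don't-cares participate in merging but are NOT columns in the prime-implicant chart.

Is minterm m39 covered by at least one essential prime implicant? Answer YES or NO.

YES

[col 0] 000000*, 000001*, 000100*, 000101*, 000110*, 001000*, 001001*, 001010*, 001011*, 001101*, 001111*, 010010*, 010100*, 010110*, 011000*, 011001*, 011011*, 011101*, 011110*, 011111*, 100000*, 100010*, 100110*, 100111*, 101001*, 101011*, 101100*, 101101*, 110000*, 110001*, 110011*, 110101*, 111001*, 111010*, 111011*, 111101*, 111110*, 111111*
[col 1] -00000, -00110, -01001*, -01011*, -01101*, -11001*, -11011*, -11101*, -11110*, -11111*, 0-0100*, 0-0110*, 0-1000*, 0-1001*, 0-1011*, 0-1101*, 0-1111*, 00-000*, 00-001*, 00-101*, 000-00*, 000-01*, 00000-*, 0001-0*, 00010-*, 001-01*, 001-11*, 0010-0*, 0010-1*, 00100-*, 00101-*, 0011-1*, 01-110, 010-10, 0101-0*, 011-01*, 011-11*, 0110-1*, 01100-*, 0111-1*, 01111-*, 1-0000, 1-1001*, 1-1011*, 1-1101*, 100-10, 1000-0, 10011-, 101-01*, 1010-1*, 10110-, 11-001*, 11-011*, 11-101*, 110-01*, 1100-1*, 11000-, 111-01*, 111-10*, 111-11*, 1110-1*, 11101-*, 1111-1*, 11111-*
[col 2] --1001*, --1011*, --1101*, -01-01*, -010-1*, -11-01*, -11-11*, -110-1*, -111-1*, -1111-, 0-01-0, 0-1-01*, 0-1-11*, 0-10-1*, 0-100-, 0-11-1*, 00--01, 00-00-, 000-0-, 001--1*, 0010--, 011--1*, 1-1-01*, 1-10-1*, 11--01, 11-0-1, 111--1*, 111-1-
[col 3] --1-01, --10-1, -11--1, 0-1--1
Prime implicants: --1-01, --10-1, -00000, -00110, -11--1, -1111-, 0-01-0, 0-1--1, 0-100-, 00--01, 00-00-, 000-0-, 0010--, 01-110, 010-10, 1-0000, 100-10, 1000-0, 10011-, 10110-, 11--01, 11-0-1, 11000-, 111-1-
PI chart (minterm → PIs covering it):
  0 | -00000,00-00-,000-0-
  1 | 00--01,00-00-,000-0-
  4 | 0-01-0,000-0-
  5 | 00--01,000-0-
  6 | -00110,0-01-0
  8 | 0-100-,00-00-,0010--
  9 | --1-01,--10-1,0-1--1,0-100-,00--01,00-00-,0010--
  10 | 0010--  (sole → essential)
  11 | --10-1,0-1--1,0010--
  13 | --1-01,0-1--1,00--01
  15 | 0-1--1  (sole → essential)
  18 | 010-10  (sole → essential)
  20 | 0-01-0  (sole → essential)
  22 | 0-01-0,01-110,010-10
  24 | 0-100-  (sole → essential)
  25 | --1-01,--10-1,-11--1,0-1--1,0-100-
  27 | --10-1,-11--1,0-1--1
  29 | --1-01,-11--1,0-1--1
  30 | -1111-,01-110
  31 | -11--1,-1111-,0-1--1
  32 | -00000,1-0000,1000-0
  34 | 100-10,1000-0
  38 | -00110,100-10,10011-
  39 | 10011-  (sole → essential)
  41 | --1-01,--10-1
  43 | --10-1  (sole → essential)
  44 | 10110-  (sole → essential)
  45 | --1-01,10110-
  49 | 11--01,11-0-1,11000-
  51 | 11-0-1  (sole → essential)
  53 | 11--01  (sole → essential)
  57 | --1-01,--10-1,-11--1,11--01,11-0-1
  58 | 111-1-  (sole → essential)
  59 | --10-1,-11--1,11-0-1,111-1-
  61 | --1-01,-11--1,11--01
  62 | -1111-,111-1-
  63 | -11--1,-1111-,111-1-
Essential prime implicants: --10-1, 0-01-0, 0-1--1, 0-100-, 0010--, 010-10, 10011-, 10110-, 11--01, 11-0-1, 111-1-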